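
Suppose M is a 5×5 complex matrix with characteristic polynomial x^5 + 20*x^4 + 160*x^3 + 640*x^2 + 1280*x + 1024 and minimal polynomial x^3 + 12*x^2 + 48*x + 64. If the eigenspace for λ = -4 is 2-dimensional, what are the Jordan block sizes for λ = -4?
Block sizes for λ = -4: [3, 2]

Step 1 — from the characteristic polynomial, algebraic multiplicity of λ = -4 is 5. From dim ker(M − (-4)·I) = 2, there are exactly 2 Jordan blocks for λ = -4.
Step 2 — from the minimal polynomial, the factor (x + 4)^3 tells us the largest block for λ = -4 has size 3.
Step 3 — with total size 5, 2 blocks, and largest block 3, the block sizes (in nonincreasing order) are [3, 2].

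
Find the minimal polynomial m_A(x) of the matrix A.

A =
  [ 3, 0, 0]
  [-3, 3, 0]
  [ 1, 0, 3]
x^2 - 6*x + 9

The characteristic polynomial is χ_A(x) = (x - 3)^3, so the eigenvalues are known. The minimal polynomial is
  m_A(x) = Π_λ (x − λ)^{k_λ}
where k_λ is the size of the *largest* Jordan block for λ (equivalently, the smallest k with (A − λI)^k v = 0 for every generalised eigenvector v of λ).

  λ = 3: largest Jordan block has size 2, contributing (x − 3)^2

So m_A(x) = (x - 3)^2 = x^2 - 6*x + 9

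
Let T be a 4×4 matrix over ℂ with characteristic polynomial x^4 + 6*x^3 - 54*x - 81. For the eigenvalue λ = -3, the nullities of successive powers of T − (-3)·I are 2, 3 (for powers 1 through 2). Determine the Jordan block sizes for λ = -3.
Block sizes for λ = -3: [2, 1]

From the dimensions of kernels of powers, the number of Jordan blocks of size at least j is d_j − d_{j−1} where d_j = dim ker(N^j) (with d_0 = 0). Computing the differences gives [2, 1].
The number of blocks of size exactly k is (#blocks of size ≥ k) − (#blocks of size ≥ k + 1), so the partition is: 1 block(s) of size 1, 1 block(s) of size 2.
In nonincreasing order the block sizes are [2, 1].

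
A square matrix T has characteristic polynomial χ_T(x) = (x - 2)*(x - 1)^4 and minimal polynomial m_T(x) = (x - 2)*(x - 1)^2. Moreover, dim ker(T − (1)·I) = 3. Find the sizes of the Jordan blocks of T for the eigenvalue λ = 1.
Block sizes for λ = 1: [2, 1, 1]

Step 1 — from the characteristic polynomial, algebraic multiplicity of λ = 1 is 4. From dim ker(T − (1)·I) = 3, there are exactly 3 Jordan blocks for λ = 1.
Step 2 — from the minimal polynomial, the factor (x − 1)^2 tells us the largest block for λ = 1 has size 2.
Step 3 — with total size 4, 3 blocks, and largest block 2, the block sizes (in nonincreasing order) are [2, 1, 1].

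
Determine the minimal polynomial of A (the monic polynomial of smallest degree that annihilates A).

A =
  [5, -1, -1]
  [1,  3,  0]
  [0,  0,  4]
x^3 - 12*x^2 + 48*x - 64

The characteristic polynomial is χ_A(x) = (x - 4)^3, so the eigenvalues are known. The minimal polynomial is
  m_A(x) = Π_λ (x − λ)^{k_λ}
where k_λ is the size of the *largest* Jordan block for λ (equivalently, the smallest k with (A − λI)^k v = 0 for every generalised eigenvector v of λ).

  λ = 4: largest Jordan block has size 3, contributing (x − 4)^3

So m_A(x) = (x - 4)^3 = x^3 - 12*x^2 + 48*x - 64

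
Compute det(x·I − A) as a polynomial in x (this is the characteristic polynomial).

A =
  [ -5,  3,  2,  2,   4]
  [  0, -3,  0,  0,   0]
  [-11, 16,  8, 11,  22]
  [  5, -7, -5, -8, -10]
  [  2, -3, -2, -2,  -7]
x^5 + 15*x^4 + 90*x^3 + 270*x^2 + 405*x + 243

Expanding det(x·I − A) (e.g. by cofactor expansion or by noting that A is similar to its Jordan form J, which has the same characteristic polynomial as A) gives
  χ_A(x) = x^5 + 15*x^4 + 90*x^3 + 270*x^2 + 405*x + 243
which factors as (x + 3)^5. The eigenvalues (with algebraic multiplicities) are λ = -3 with multiplicity 5.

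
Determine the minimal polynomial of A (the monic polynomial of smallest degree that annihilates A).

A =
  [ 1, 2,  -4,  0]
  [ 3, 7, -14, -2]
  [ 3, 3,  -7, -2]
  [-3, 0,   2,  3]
x^3 - 3*x^2 + 3*x - 1

The characteristic polynomial is χ_A(x) = (x - 1)^4, so the eigenvalues are known. The minimal polynomial is
  m_A(x) = Π_λ (x − λ)^{k_λ}
where k_λ is the size of the *largest* Jordan block for λ (equivalently, the smallest k with (A − λI)^k v = 0 for every generalised eigenvector v of λ).

  λ = 1: largest Jordan block has size 3, contributing (x − 1)^3

So m_A(x) = (x - 1)^3 = x^3 - 3*x^2 + 3*x - 1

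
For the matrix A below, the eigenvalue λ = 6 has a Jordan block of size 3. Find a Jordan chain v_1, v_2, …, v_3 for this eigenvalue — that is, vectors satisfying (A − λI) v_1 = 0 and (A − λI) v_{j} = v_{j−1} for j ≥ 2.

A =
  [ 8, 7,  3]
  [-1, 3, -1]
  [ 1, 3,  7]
A Jordan chain for λ = 6 of length 3:
v_1 = (2, -1, 1)ᵀ
v_2 = (7, -3, 3)ᵀ
v_3 = (0, 1, 0)ᵀ

Let N = A − (6)·I. We want v_3 with N^3 v_3 = 0 but N^2 v_3 ≠ 0; then v_{j-1} := N · v_j for j = 3, …, 2.

Pick v_3 = (0, 1, 0)ᵀ.
Then v_2 = N · v_3 = (7, -3, 3)ᵀ.
Then v_1 = N · v_2 = (2, -1, 1)ᵀ.

Sanity check: (A − (6)·I) v_1 = (0, 0, 0)ᵀ = 0. ✓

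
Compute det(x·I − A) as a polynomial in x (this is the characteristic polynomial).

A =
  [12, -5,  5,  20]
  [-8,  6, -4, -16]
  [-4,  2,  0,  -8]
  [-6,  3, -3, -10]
x^4 - 8*x^3 + 24*x^2 - 32*x + 16

Expanding det(x·I − A) (e.g. by cofactor expansion or by noting that A is similar to its Jordan form J, which has the same characteristic polynomial as A) gives
  χ_A(x) = x^4 - 8*x^3 + 24*x^2 - 32*x + 16
which factors as (x - 2)^4. The eigenvalues (with algebraic multiplicities) are λ = 2 with multiplicity 4.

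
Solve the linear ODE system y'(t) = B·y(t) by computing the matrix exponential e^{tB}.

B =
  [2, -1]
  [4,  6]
e^{tB} =
  [-2*t*exp(4*t) + exp(4*t), -t*exp(4*t)]
  [4*t*exp(4*t), 2*t*exp(4*t) + exp(4*t)]

Strategy: write B = P · J · P⁻¹ where J is a Jordan canonical form, so e^{tB} = P · e^{tJ} · P⁻¹, and e^{tJ} can be computed block-by-block.

B has Jordan form
J =
  [4, 1]
  [0, 4]
(up to reordering of blocks).

Per-block formulas:
  For a 2×2 Jordan block J_2(4): exp(t · J_2(4)) = e^(4t)·(I + t·N), where N is the 2×2 nilpotent shift.

After assembling e^{tJ} and conjugating by P, we get:

e^{tB} =
  [-2*t*exp(4*t) + exp(4*t), -t*exp(4*t)]
  [4*t*exp(4*t), 2*t*exp(4*t) + exp(4*t)]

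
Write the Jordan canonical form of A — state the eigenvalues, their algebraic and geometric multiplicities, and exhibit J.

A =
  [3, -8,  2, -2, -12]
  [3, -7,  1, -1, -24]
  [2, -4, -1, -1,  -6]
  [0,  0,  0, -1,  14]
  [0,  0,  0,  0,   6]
J_1(-3) ⊕ J_3(-1) ⊕ J_1(6)

The characteristic polynomial is
  det(x·I − A) = x^5 - 24*x^3 - 62*x^2 - 57*x - 18 = (x - 6)*(x + 1)^3*(x + 3)

Eigenvalues and multiplicities (the geometric multiplicity of λ is n − rank(A − λI), which equals the number of Jordan blocks for λ):
  λ = -3: algebraic multiplicity = 1, geometric multiplicity = 1
  λ = -1: algebraic multiplicity = 3, geometric multiplicity = 1
  λ = 6: algebraic multiplicity = 1, geometric multiplicity = 1

Determining the block sizes for each eigenvalue:
  λ = -3: one block (gm = 1), so the single block has size am = 1 → block sizes [1]
  λ = -1: one block (gm = 1), so the single block has size am = 3 → block sizes [3]
  λ = 6: one block (gm = 1), so the single block has size am = 1 → block sizes [1]

Assembling the blocks gives a Jordan form
J =
  [-3,  0,  0,  0, 0]
  [ 0, -1,  1,  0, 0]
  [ 0,  0, -1,  1, 0]
  [ 0,  0,  0, -1, 0]
  [ 0,  0,  0,  0, 6]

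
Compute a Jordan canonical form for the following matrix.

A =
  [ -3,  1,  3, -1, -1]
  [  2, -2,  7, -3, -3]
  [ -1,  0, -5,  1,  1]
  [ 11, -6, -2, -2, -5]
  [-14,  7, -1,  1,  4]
J_2(-3) ⊕ J_1(-3) ⊕ J_1(-2) ⊕ J_1(3)

The characteristic polynomial is
  det(x·I − A) = x^5 + 8*x^4 + 12*x^3 - 54*x^2 - 189*x - 162 = (x - 3)*(x + 2)*(x + 3)^3

Eigenvalues and multiplicities (the geometric multiplicity of λ is n − rank(A − λI), which equals the number of Jordan blocks for λ):
  λ = -3: algebraic multiplicity = 3, geometric multiplicity = 2
  λ = -2: algebraic multiplicity = 1, geometric multiplicity = 1
  λ = 3: algebraic multiplicity = 1, geometric multiplicity = 1

Determining the block sizes for each eigenvalue:
  λ = -3: 2 blocks summing to 3 forces exactly one block of size 2 and the rest size 1 → block sizes [2, 1]
  λ = -2: one block (gm = 1), so the single block has size am = 1 → block sizes [1]
  λ = 3: one block (gm = 1), so the single block has size am = 1 → block sizes [1]

Assembling the blocks gives a Jordan form
J =
  [-3,  1,  0,  0, 0]
  [ 0, -3,  0,  0, 0]
  [ 0,  0, -3,  0, 0]
  [ 0,  0,  0, -2, 0]
  [ 0,  0,  0,  0, 3]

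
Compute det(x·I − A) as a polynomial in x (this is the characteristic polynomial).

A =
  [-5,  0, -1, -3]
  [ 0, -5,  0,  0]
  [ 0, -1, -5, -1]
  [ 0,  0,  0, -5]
x^4 + 20*x^3 + 150*x^2 + 500*x + 625

Expanding det(x·I − A) (e.g. by cofactor expansion or by noting that A is similar to its Jordan form J, which has the same characteristic polynomial as A) gives
  χ_A(x) = x^4 + 20*x^3 + 150*x^2 + 500*x + 625
which factors as (x + 5)^4. The eigenvalues (with algebraic multiplicities) are λ = -5 with multiplicity 4.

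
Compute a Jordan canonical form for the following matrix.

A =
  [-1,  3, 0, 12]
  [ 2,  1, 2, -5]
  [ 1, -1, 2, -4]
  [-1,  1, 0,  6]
J_3(2) ⊕ J_1(2)

The characteristic polynomial is
  det(x·I − A) = x^4 - 8*x^3 + 24*x^2 - 32*x + 16 = (x - 2)^4

Eigenvalues and multiplicities (the geometric multiplicity of λ is n − rank(A − λI), which equals the number of Jordan blocks for λ):
  λ = 2: algebraic multiplicity = 4, geometric multiplicity = 2

Determining the block sizes for each eigenvalue:
  λ = 2: with am = 4 and gm = 2, the partition is not yet determined (e.g. several partitions of 4 into 2 parts exist). Let N = A − (2)·I. Computing rank(N^1) = 2, rank(N^2) = 1, rank(N^3) = 0; the number of blocks of size ≥ j is rank(N^{j−1}) − rank(N^j), giving [2, 1, 1]. So we have 1 block(s) of size 3, 1 block(s) of size 1 → block sizes [3, 1]

Assembling the blocks gives a Jordan form
J =
  [2, 1, 0, 0]
  [0, 2, 1, 0]
  [0, 0, 2, 0]
  [0, 0, 0, 2]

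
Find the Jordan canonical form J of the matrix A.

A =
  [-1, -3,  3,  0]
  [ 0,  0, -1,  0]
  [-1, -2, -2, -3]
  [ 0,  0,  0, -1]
J_3(-1) ⊕ J_1(-1)

The characteristic polynomial is
  det(x·I − A) = x^4 + 4*x^3 + 6*x^2 + 4*x + 1 = (x + 1)^4

Eigenvalues and multiplicities (the geometric multiplicity of λ is n − rank(A − λI), which equals the number of Jordan blocks for λ):
  λ = -1: algebraic multiplicity = 4, geometric multiplicity = 2

Determining the block sizes for each eigenvalue:
  λ = -1: with am = 4 and gm = 2, the partition is not yet determined (e.g. several partitions of 4 into 2 parts exist). Let N = A − (-1)·I. Computing rank(N^1) = 2, rank(N^2) = 1, rank(N^3) = 0; the number of blocks of size ≥ j is rank(N^{j−1}) − rank(N^j), giving [2, 1, 1]. So we have 1 block(s) of size 3, 1 block(s) of size 1 → block sizes [3, 1]

Assembling the blocks gives a Jordan form
J =
  [-1,  1,  0,  0]
  [ 0, -1,  1,  0]
  [ 0,  0, -1,  0]
  [ 0,  0,  0, -1]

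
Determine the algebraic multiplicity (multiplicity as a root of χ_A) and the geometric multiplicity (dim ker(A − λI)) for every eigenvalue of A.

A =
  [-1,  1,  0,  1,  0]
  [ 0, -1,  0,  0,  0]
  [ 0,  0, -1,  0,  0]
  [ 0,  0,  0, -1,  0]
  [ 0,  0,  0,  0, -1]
λ = -1: alg = 5, geom = 4

Step 1 — factor the characteristic polynomial to read off the algebraic multiplicities:
  χ_A(x) = (x + 1)^5

Step 2 — compute geometric multiplicities via the rank-nullity identity g(λ) = n − rank(A − λI):
  rank(A − (-1)·I) = 1, so dim ker(A − (-1)·I) = n − 1 = 4

Summary:
  λ = -1: algebraic multiplicity = 5, geometric multiplicity = 4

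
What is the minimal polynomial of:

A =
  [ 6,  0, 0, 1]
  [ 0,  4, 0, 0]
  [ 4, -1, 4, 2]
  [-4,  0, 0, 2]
x^2 - 8*x + 16

The characteristic polynomial is χ_A(x) = (x - 4)^4, so the eigenvalues are known. The minimal polynomial is
  m_A(x) = Π_λ (x − λ)^{k_λ}
where k_λ is the size of the *largest* Jordan block for λ (equivalently, the smallest k with (A − λI)^k v = 0 for every generalised eigenvector v of λ).

  λ = 4: largest Jordan block has size 2, contributing (x − 4)^2

So m_A(x) = (x - 4)^2 = x^2 - 8*x + 16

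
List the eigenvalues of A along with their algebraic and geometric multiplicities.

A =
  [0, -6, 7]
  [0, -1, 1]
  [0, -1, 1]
λ = 0: alg = 3, geom = 1

Step 1 — factor the characteristic polynomial to read off the algebraic multiplicities:
  χ_A(x) = x^3

Step 2 — compute geometric multiplicities via the rank-nullity identity g(λ) = n − rank(A − λI):
  rank(A − (0)·I) = 2, so dim ker(A − (0)·I) = n − 2 = 1

Summary:
  λ = 0: algebraic multiplicity = 3, geometric multiplicity = 1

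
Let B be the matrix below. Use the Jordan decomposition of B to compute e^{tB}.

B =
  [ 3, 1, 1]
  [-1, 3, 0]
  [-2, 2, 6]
e^{tB} =
  [-t^2*exp(4*t) - t*exp(4*t) + exp(4*t), t*exp(4*t), t^2*exp(4*t)/2 + t*exp(4*t)]
  [t^2*exp(4*t) - t*exp(4*t), -t*exp(4*t) + exp(4*t), -t^2*exp(4*t)/2]
  [-2*t^2*exp(4*t) - 2*t*exp(4*t), 2*t*exp(4*t), t^2*exp(4*t) + 2*t*exp(4*t) + exp(4*t)]

Strategy: write B = P · J · P⁻¹ where J is a Jordan canonical form, so e^{tB} = P · e^{tJ} · P⁻¹, and e^{tJ} can be computed block-by-block.

B has Jordan form
J =
  [4, 1, 0]
  [0, 4, 1]
  [0, 0, 4]
(up to reordering of blocks).

Per-block formulas:
  For a 3×3 Jordan block J_3(4): exp(t · J_3(4)) = e^(4t)·(I + t·N + (t^2/2)·N^2), where N is the 3×3 nilpotent shift.

After assembling e^{tJ} and conjugating by P, we get:

e^{tB} =
  [-t^2*exp(4*t) - t*exp(4*t) + exp(4*t), t*exp(4*t), t^2*exp(4*t)/2 + t*exp(4*t)]
  [t^2*exp(4*t) - t*exp(4*t), -t*exp(4*t) + exp(4*t), -t^2*exp(4*t)/2]
  [-2*t^2*exp(4*t) - 2*t*exp(4*t), 2*t*exp(4*t), t^2*exp(4*t) + 2*t*exp(4*t) + exp(4*t)]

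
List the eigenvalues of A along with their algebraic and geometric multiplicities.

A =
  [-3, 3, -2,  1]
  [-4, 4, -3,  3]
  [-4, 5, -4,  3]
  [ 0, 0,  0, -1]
λ = -1: alg = 4, geom = 2

Step 1 — factor the characteristic polynomial to read off the algebraic multiplicities:
  χ_A(x) = (x + 1)^4

Step 2 — compute geometric multiplicities via the rank-nullity identity g(λ) = n − rank(A − λI):
  rank(A − (-1)·I) = 2, so dim ker(A − (-1)·I) = n − 2 = 2

Summary:
  λ = -1: algebraic multiplicity = 4, geometric multiplicity = 2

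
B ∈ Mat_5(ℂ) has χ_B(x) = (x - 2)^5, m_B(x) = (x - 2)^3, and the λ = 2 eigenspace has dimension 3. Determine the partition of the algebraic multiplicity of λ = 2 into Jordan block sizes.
Block sizes for λ = 2: [3, 1, 1]

Step 1 — from the characteristic polynomial, algebraic multiplicity of λ = 2 is 5. From dim ker(B − (2)·I) = 3, there are exactly 3 Jordan blocks for λ = 2.
Step 2 — from the minimal polynomial, the factor (x − 2)^3 tells us the largest block for λ = 2 has size 3.
Step 3 — with total size 5, 3 blocks, and largest block 3, the block sizes (in nonincreasing order) are [3, 1, 1].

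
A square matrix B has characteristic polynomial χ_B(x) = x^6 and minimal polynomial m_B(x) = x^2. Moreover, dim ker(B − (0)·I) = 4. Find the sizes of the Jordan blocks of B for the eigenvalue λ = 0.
Block sizes for λ = 0: [2, 2, 1, 1]

Step 1 — from the characteristic polynomial, algebraic multiplicity of λ = 0 is 6. From dim ker(B − (0)·I) = 4, there are exactly 4 Jordan blocks for λ = 0.
Step 2 — from the minimal polynomial, the factor (x − 0)^2 tells us the largest block for λ = 0 has size 2.
Step 3 — with total size 6, 4 blocks, and largest block 2, the block sizes (in nonincreasing order) are [2, 2, 1, 1].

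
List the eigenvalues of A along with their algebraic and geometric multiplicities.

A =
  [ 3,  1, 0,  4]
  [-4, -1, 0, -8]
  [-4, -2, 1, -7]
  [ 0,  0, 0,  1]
λ = 1: alg = 4, geom = 2

Step 1 — factor the characteristic polynomial to read off the algebraic multiplicities:
  χ_A(x) = (x - 1)^4

Step 2 — compute geometric multiplicities via the rank-nullity identity g(λ) = n − rank(A − λI):
  rank(A − (1)·I) = 2, so dim ker(A − (1)·I) = n − 2 = 2

Summary:
  λ = 1: algebraic multiplicity = 4, geometric multiplicity = 2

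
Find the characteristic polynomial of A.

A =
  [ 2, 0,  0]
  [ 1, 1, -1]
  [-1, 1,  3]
x^3 - 6*x^2 + 12*x - 8

Expanding det(x·I − A) (e.g. by cofactor expansion or by noting that A is similar to its Jordan form J, which has the same characteristic polynomial as A) gives
  χ_A(x) = x^3 - 6*x^2 + 12*x - 8
which factors as (x - 2)^3. The eigenvalues (with algebraic multiplicities) are λ = 2 with multiplicity 3.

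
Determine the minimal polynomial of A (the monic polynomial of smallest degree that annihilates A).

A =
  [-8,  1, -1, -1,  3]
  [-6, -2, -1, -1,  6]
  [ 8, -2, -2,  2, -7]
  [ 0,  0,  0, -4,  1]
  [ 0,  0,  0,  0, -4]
x^3 + 12*x^2 + 48*x + 64

The characteristic polynomial is χ_A(x) = (x + 4)^5, so the eigenvalues are known. The minimal polynomial is
  m_A(x) = Π_λ (x − λ)^{k_λ}
where k_λ is the size of the *largest* Jordan block for λ (equivalently, the smallest k with (A − λI)^k v = 0 for every generalised eigenvector v of λ).

  λ = -4: largest Jordan block has size 3, contributing (x + 4)^3

So m_A(x) = (x + 4)^3 = x^3 + 12*x^2 + 48*x + 64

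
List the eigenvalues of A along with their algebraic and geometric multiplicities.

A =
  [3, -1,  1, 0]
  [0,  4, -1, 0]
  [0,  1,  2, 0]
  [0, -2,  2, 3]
λ = 3: alg = 4, geom = 3

Step 1 — factor the characteristic polynomial to read off the algebraic multiplicities:
  χ_A(x) = (x - 3)^4

Step 2 — compute geometric multiplicities via the rank-nullity identity g(λ) = n − rank(A − λI):
  rank(A − (3)·I) = 1, so dim ker(A − (3)·I) = n − 1 = 3

Summary:
  λ = 3: algebraic multiplicity = 4, geometric multiplicity = 3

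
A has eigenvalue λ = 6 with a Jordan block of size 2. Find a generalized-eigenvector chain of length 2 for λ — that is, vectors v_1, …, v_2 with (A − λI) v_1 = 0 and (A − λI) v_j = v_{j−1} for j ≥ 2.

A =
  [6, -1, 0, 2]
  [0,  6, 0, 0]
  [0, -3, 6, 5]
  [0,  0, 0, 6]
A Jordan chain for λ = 6 of length 2:
v_1 = (-1, 0, -3, 0)ᵀ
v_2 = (0, 1, 0, 0)ᵀ

Let N = A − (6)·I. We want v_2 with N^2 v_2 = 0 but N^1 v_2 ≠ 0; then v_{j-1} := N · v_j for j = 2, …, 2.

Pick v_2 = (0, 1, 0, 0)ᵀ.
Then v_1 = N · v_2 = (-1, 0, -3, 0)ᵀ.

Sanity check: (A − (6)·I) v_1 = (0, 0, 0, 0)ᵀ = 0. ✓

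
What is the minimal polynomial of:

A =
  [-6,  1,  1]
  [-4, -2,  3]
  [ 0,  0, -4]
x^3 + 12*x^2 + 48*x + 64

The characteristic polynomial is χ_A(x) = (x + 4)^3, so the eigenvalues are known. The minimal polynomial is
  m_A(x) = Π_λ (x − λ)^{k_λ}
where k_λ is the size of the *largest* Jordan block for λ (equivalently, the smallest k with (A − λI)^k v = 0 for every generalised eigenvector v of λ).

  λ = -4: largest Jordan block has size 3, contributing (x + 4)^3

So m_A(x) = (x + 4)^3 = x^3 + 12*x^2 + 48*x + 64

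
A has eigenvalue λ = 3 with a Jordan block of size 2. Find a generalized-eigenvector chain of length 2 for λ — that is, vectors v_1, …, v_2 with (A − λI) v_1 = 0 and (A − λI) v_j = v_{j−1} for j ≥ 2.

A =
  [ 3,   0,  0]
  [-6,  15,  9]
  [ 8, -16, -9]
A Jordan chain for λ = 3 of length 2:
v_1 = (0, -6, 8)ᵀ
v_2 = (1, 0, 0)ᵀ

Let N = A − (3)·I. We want v_2 with N^2 v_2 = 0 but N^1 v_2 ≠ 0; then v_{j-1} := N · v_j for j = 2, …, 2.

Pick v_2 = (1, 0, 0)ᵀ.
Then v_1 = N · v_2 = (0, -6, 8)ᵀ.

Sanity check: (A − (3)·I) v_1 = (0, 0, 0)ᵀ = 0. ✓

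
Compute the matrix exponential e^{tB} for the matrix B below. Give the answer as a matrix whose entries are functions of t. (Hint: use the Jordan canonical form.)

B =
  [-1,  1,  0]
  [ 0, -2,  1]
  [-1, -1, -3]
e^{tB} =
  [t^2*exp(-2*t)/2 + t*exp(-2*t) + exp(-2*t), t^2*exp(-2*t)/2 + t*exp(-2*t), t^2*exp(-2*t)/2]
  [-t^2*exp(-2*t)/2, -t^2*exp(-2*t)/2 + exp(-2*t), -t^2*exp(-2*t)/2 + t*exp(-2*t)]
  [-t*exp(-2*t), -t*exp(-2*t), -t*exp(-2*t) + exp(-2*t)]

Strategy: write B = P · J · P⁻¹ where J is a Jordan canonical form, so e^{tB} = P · e^{tJ} · P⁻¹, and e^{tJ} can be computed block-by-block.

B has Jordan form
J =
  [-2,  1,  0]
  [ 0, -2,  1]
  [ 0,  0, -2]
(up to reordering of blocks).

Per-block formulas:
  For a 3×3 Jordan block J_3(-2): exp(t · J_3(-2)) = e^(-2t)·(I + t·N + (t^2/2)·N^2), where N is the 3×3 nilpotent shift.

After assembling e^{tJ} and conjugating by P, we get:

e^{tB} =
  [t^2*exp(-2*t)/2 + t*exp(-2*t) + exp(-2*t), t^2*exp(-2*t)/2 + t*exp(-2*t), t^2*exp(-2*t)/2]
  [-t^2*exp(-2*t)/2, -t^2*exp(-2*t)/2 + exp(-2*t), -t^2*exp(-2*t)/2 + t*exp(-2*t)]
  [-t*exp(-2*t), -t*exp(-2*t), -t*exp(-2*t) + exp(-2*t)]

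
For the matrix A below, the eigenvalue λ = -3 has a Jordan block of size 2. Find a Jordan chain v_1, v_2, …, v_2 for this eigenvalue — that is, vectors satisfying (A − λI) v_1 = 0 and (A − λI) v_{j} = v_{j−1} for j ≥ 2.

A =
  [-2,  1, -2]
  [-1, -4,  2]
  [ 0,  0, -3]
A Jordan chain for λ = -3 of length 2:
v_1 = (1, -1, 0)ᵀ
v_2 = (1, 0, 0)ᵀ

Let N = A − (-3)·I. We want v_2 with N^2 v_2 = 0 but N^1 v_2 ≠ 0; then v_{j-1} := N · v_j for j = 2, …, 2.

Pick v_2 = (1, 0, 0)ᵀ.
Then v_1 = N · v_2 = (1, -1, 0)ᵀ.

Sanity check: (A − (-3)·I) v_1 = (0, 0, 0)ᵀ = 0. ✓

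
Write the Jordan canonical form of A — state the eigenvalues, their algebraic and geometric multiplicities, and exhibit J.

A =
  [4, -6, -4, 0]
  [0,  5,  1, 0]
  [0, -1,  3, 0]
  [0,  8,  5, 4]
J_3(4) ⊕ J_1(4)

The characteristic polynomial is
  det(x·I − A) = x^4 - 16*x^3 + 96*x^2 - 256*x + 256 = (x - 4)^4

Eigenvalues and multiplicities (the geometric multiplicity of λ is n − rank(A − λI), which equals the number of Jordan blocks for λ):
  λ = 4: algebraic multiplicity = 4, geometric multiplicity = 2

Determining the block sizes for each eigenvalue:
  λ = 4: with am = 4 and gm = 2, the partition is not yet determined (e.g. several partitions of 4 into 2 parts exist). Let N = A − (4)·I. Computing rank(N^1) = 2, rank(N^2) = 1, rank(N^3) = 0; the number of blocks of size ≥ j is rank(N^{j−1}) − rank(N^j), giving [2, 1, 1]. So we have 1 block(s) of size 3, 1 block(s) of size 1 → block sizes [3, 1]

Assembling the blocks gives a Jordan form
J =
  [4, 1, 0, 0]
  [0, 4, 1, 0]
  [0, 0, 4, 0]
  [0, 0, 0, 4]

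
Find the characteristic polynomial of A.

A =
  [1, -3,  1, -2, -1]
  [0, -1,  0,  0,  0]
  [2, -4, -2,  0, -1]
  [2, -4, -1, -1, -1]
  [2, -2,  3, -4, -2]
x^5 + 5*x^4 + 10*x^3 + 10*x^2 + 5*x + 1

Expanding det(x·I − A) (e.g. by cofactor expansion or by noting that A is similar to its Jordan form J, which has the same characteristic polynomial as A) gives
  χ_A(x) = x^5 + 5*x^4 + 10*x^3 + 10*x^2 + 5*x + 1
which factors as (x + 1)^5. The eigenvalues (with algebraic multiplicities) are λ = -1 with multiplicity 5.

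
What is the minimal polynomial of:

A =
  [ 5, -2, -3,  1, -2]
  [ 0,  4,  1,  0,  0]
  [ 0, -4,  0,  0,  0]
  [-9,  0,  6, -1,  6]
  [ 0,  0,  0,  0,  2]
x^3 - 6*x^2 + 12*x - 8

The characteristic polynomial is χ_A(x) = (x - 2)^5, so the eigenvalues are known. The minimal polynomial is
  m_A(x) = Π_λ (x − λ)^{k_λ}
where k_λ is the size of the *largest* Jordan block for λ (equivalently, the smallest k with (A − λI)^k v = 0 for every generalised eigenvector v of λ).

  λ = 2: largest Jordan block has size 3, contributing (x − 2)^3

So m_A(x) = (x - 2)^3 = x^3 - 6*x^2 + 12*x - 8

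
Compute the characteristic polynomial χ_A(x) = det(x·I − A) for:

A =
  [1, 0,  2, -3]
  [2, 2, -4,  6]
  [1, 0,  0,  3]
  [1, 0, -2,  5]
x^4 - 8*x^3 + 24*x^2 - 32*x + 16

Expanding det(x·I − A) (e.g. by cofactor expansion or by noting that A is similar to its Jordan form J, which has the same characteristic polynomial as A) gives
  χ_A(x) = x^4 - 8*x^3 + 24*x^2 - 32*x + 16
which factors as (x - 2)^4. The eigenvalues (with algebraic multiplicities) are λ = 2 with multiplicity 4.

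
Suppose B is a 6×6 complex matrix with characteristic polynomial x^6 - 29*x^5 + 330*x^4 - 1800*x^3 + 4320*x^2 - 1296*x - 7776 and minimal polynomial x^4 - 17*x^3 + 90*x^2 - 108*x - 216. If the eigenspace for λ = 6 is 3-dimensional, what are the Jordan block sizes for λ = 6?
Block sizes for λ = 6: [3, 1, 1]

Step 1 — from the characteristic polynomial, algebraic multiplicity of λ = 6 is 5. From dim ker(B − (6)·I) = 3, there are exactly 3 Jordan blocks for λ = 6.
Step 2 — from the minimal polynomial, the factor (x − 6)^3 tells us the largest block for λ = 6 has size 3.
Step 3 — with total size 5, 3 blocks, and largest block 3, the block sizes (in nonincreasing order) are [3, 1, 1].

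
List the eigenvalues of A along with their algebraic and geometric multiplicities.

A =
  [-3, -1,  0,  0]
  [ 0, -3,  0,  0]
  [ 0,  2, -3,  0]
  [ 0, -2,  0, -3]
λ = -3: alg = 4, geom = 3

Step 1 — factor the characteristic polynomial to read off the algebraic multiplicities:
  χ_A(x) = (x + 3)^4

Step 2 — compute geometric multiplicities via the rank-nullity identity g(λ) = n − rank(A − λI):
  rank(A − (-3)·I) = 1, so dim ker(A − (-3)·I) = n − 1 = 3

Summary:
  λ = -3: algebraic multiplicity = 4, geometric multiplicity = 3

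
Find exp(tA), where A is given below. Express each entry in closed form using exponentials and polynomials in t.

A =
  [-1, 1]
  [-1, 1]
e^{tA} =
  [1 - t, t]
  [-t, t + 1]

Strategy: write A = P · J · P⁻¹ where J is a Jordan canonical form, so e^{tA} = P · e^{tJ} · P⁻¹, and e^{tJ} can be computed block-by-block.

A has Jordan form
J =
  [0, 1]
  [0, 0]
(up to reordering of blocks).

Per-block formulas:
  For a 2×2 Jordan block J_2(0): exp(t · J_2(0)) = e^(0t)·(I + t·N), where N is the 2×2 nilpotent shift.

After assembling e^{tJ} and conjugating by P, we get:

e^{tA} =
  [1 - t, t]
  [-t, t + 1]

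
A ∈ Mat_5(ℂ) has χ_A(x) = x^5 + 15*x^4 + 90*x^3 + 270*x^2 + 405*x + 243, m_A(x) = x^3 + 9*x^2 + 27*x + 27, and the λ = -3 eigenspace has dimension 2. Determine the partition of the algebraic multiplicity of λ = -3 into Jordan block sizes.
Block sizes for λ = -3: [3, 2]

Step 1 — from the characteristic polynomial, algebraic multiplicity of λ = -3 is 5. From dim ker(A − (-3)·I) = 2, there are exactly 2 Jordan blocks for λ = -3.
Step 2 — from the minimal polynomial, the factor (x + 3)^3 tells us the largest block for λ = -3 has size 3.
Step 3 — with total size 5, 2 blocks, and largest block 3, the block sizes (in nonincreasing order) are [3, 2].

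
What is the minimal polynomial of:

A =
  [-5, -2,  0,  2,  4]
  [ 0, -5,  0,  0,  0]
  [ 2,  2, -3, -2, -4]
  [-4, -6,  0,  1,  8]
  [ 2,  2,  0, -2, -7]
x^2 + 8*x + 15

The characteristic polynomial is χ_A(x) = (x + 3)^3*(x + 5)^2, so the eigenvalues are known. The minimal polynomial is
  m_A(x) = Π_λ (x − λ)^{k_λ}
where k_λ is the size of the *largest* Jordan block for λ (equivalently, the smallest k with (A − λI)^k v = 0 for every generalised eigenvector v of λ).

  λ = -5: largest Jordan block has size 1, contributing (x + 5)
  λ = -3: largest Jordan block has size 1, contributing (x + 3)

So m_A(x) = (x + 3)*(x + 5) = x^2 + 8*x + 15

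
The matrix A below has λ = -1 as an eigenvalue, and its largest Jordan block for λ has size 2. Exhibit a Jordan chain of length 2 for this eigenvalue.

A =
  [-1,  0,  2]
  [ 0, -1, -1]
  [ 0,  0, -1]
A Jordan chain for λ = -1 of length 2:
v_1 = (2, -1, 0)ᵀ
v_2 = (0, 0, 1)ᵀ

Let N = A − (-1)·I. We want v_2 with N^2 v_2 = 0 but N^1 v_2 ≠ 0; then v_{j-1} := N · v_j for j = 2, …, 2.

Pick v_2 = (0, 0, 1)ᵀ.
Then v_1 = N · v_2 = (2, -1, 0)ᵀ.

Sanity check: (A − (-1)·I) v_1 = (0, 0, 0)ᵀ = 0. ✓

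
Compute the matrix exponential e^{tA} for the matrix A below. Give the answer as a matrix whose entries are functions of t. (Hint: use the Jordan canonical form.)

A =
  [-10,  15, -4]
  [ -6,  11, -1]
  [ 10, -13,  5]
e^{tA} =
  [7*t^2*exp(2*t) - 12*t*exp(2*t) + exp(2*t), 7*t^2*exp(2*t)/2 + 15*t*exp(2*t), 21*t^2*exp(2*t)/2 - 4*t*exp(2*t)]
  [4*t^2*exp(2*t) - 6*t*exp(2*t), 2*t^2*exp(2*t) + 9*t*exp(2*t) + exp(2*t), 6*t^2*exp(2*t) - t*exp(2*t)]
  [-6*t^2*exp(2*t) + 10*t*exp(2*t), -3*t^2*exp(2*t) - 13*t*exp(2*t), -9*t^2*exp(2*t) + 3*t*exp(2*t) + exp(2*t)]

Strategy: write A = P · J · P⁻¹ where J is a Jordan canonical form, so e^{tA} = P · e^{tJ} · P⁻¹, and e^{tJ} can be computed block-by-block.

A has Jordan form
J =
  [2, 1, 0]
  [0, 2, 1]
  [0, 0, 2]
(up to reordering of blocks).

Per-block formulas:
  For a 3×3 Jordan block J_3(2): exp(t · J_3(2)) = e^(2t)·(I + t·N + (t^2/2)·N^2), where N is the 3×3 nilpotent shift.

After assembling e^{tJ} and conjugating by P, we get:

e^{tA} =
  [7*t^2*exp(2*t) - 12*t*exp(2*t) + exp(2*t), 7*t^2*exp(2*t)/2 + 15*t*exp(2*t), 21*t^2*exp(2*t)/2 - 4*t*exp(2*t)]
  [4*t^2*exp(2*t) - 6*t*exp(2*t), 2*t^2*exp(2*t) + 9*t*exp(2*t) + exp(2*t), 6*t^2*exp(2*t) - t*exp(2*t)]
  [-6*t^2*exp(2*t) + 10*t*exp(2*t), -3*t^2*exp(2*t) - 13*t*exp(2*t), -9*t^2*exp(2*t) + 3*t*exp(2*t) + exp(2*t)]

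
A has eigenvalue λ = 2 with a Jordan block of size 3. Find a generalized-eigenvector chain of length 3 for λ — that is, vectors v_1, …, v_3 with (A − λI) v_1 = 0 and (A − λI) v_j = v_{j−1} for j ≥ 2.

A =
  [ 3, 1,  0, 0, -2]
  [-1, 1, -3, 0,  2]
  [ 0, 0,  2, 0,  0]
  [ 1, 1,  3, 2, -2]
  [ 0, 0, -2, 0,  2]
A Jordan chain for λ = 2 of length 3:
v_1 = (1, -1, 0, 1, 0)ᵀ
v_2 = (0, -3, 0, 3, -2)ᵀ
v_3 = (0, 0, 1, 0, 0)ᵀ

Let N = A − (2)·I. We want v_3 with N^3 v_3 = 0 but N^2 v_3 ≠ 0; then v_{j-1} := N · v_j for j = 3, …, 2.

Pick v_3 = (0, 0, 1, 0, 0)ᵀ.
Then v_2 = N · v_3 = (0, -3, 0, 3, -2)ᵀ.
Then v_1 = N · v_2 = (1, -1, 0, 1, 0)ᵀ.

Sanity check: (A − (2)·I) v_1 = (0, 0, 0, 0, 0)ᵀ = 0. ✓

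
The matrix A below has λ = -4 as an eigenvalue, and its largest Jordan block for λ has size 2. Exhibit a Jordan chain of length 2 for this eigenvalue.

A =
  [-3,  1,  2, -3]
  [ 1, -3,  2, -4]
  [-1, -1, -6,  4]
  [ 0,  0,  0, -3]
A Jordan chain for λ = -4 of length 2:
v_1 = (1, 1, -1, 0)ᵀ
v_2 = (1, 0, 0, 0)ᵀ

Let N = A − (-4)·I. We want v_2 with N^2 v_2 = 0 but N^1 v_2 ≠ 0; then v_{j-1} := N · v_j for j = 2, …, 2.

Pick v_2 = (1, 0, 0, 0)ᵀ.
Then v_1 = N · v_2 = (1, 1, -1, 0)ᵀ.

Sanity check: (A − (-4)·I) v_1 = (0, 0, 0, 0)ᵀ = 0. ✓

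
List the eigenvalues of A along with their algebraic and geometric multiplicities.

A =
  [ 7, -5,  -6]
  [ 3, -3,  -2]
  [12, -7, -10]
λ = -2: alg = 3, geom = 1

Step 1 — factor the characteristic polynomial to read off the algebraic multiplicities:
  χ_A(x) = (x + 2)^3

Step 2 — compute geometric multiplicities via the rank-nullity identity g(λ) = n − rank(A − λI):
  rank(A − (-2)·I) = 2, so dim ker(A − (-2)·I) = n − 2 = 1

Summary:
  λ = -2: algebraic multiplicity = 3, geometric multiplicity = 1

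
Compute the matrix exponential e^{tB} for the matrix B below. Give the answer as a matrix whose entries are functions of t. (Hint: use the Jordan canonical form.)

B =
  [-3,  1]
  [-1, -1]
e^{tB} =
  [-t*exp(-2*t) + exp(-2*t), t*exp(-2*t)]
  [-t*exp(-2*t), t*exp(-2*t) + exp(-2*t)]

Strategy: write B = P · J · P⁻¹ where J is a Jordan canonical form, so e^{tB} = P · e^{tJ} · P⁻¹, and e^{tJ} can be computed block-by-block.

B has Jordan form
J =
  [-2,  1]
  [ 0, -2]
(up to reordering of blocks).

Per-block formulas:
  For a 2×2 Jordan block J_2(-2): exp(t · J_2(-2)) = e^(-2t)·(I + t·N), where N is the 2×2 nilpotent shift.

After assembling e^{tJ} and conjugating by P, we get:

e^{tB} =
  [-t*exp(-2*t) + exp(-2*t), t*exp(-2*t)]
  [-t*exp(-2*t), t*exp(-2*t) + exp(-2*t)]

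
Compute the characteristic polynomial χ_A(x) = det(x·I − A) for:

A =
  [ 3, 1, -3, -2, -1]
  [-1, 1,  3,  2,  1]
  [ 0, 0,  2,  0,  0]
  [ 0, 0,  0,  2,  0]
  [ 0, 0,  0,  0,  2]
x^5 - 10*x^4 + 40*x^3 - 80*x^2 + 80*x - 32

Expanding det(x·I − A) (e.g. by cofactor expansion or by noting that A is similar to its Jordan form J, which has the same characteristic polynomial as A) gives
  χ_A(x) = x^5 - 10*x^4 + 40*x^3 - 80*x^2 + 80*x - 32
which factors as (x - 2)^5. The eigenvalues (with algebraic multiplicities) are λ = 2 with multiplicity 5.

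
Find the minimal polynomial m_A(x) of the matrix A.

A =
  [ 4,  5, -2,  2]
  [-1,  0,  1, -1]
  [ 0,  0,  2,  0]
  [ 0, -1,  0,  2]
x^3 - 6*x^2 + 12*x - 8

The characteristic polynomial is χ_A(x) = (x - 2)^4, so the eigenvalues are known. The minimal polynomial is
  m_A(x) = Π_λ (x − λ)^{k_λ}
where k_λ is the size of the *largest* Jordan block for λ (equivalently, the smallest k with (A − λI)^k v = 0 for every generalised eigenvector v of λ).

  λ = 2: largest Jordan block has size 3, contributing (x − 2)^3

So m_A(x) = (x - 2)^3 = x^3 - 6*x^2 + 12*x - 8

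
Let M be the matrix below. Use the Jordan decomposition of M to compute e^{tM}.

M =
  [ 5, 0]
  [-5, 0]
e^{tM} =
  [exp(5*t), 0]
  [1 - exp(5*t), 1]

Strategy: write M = P · J · P⁻¹ where J is a Jordan canonical form, so e^{tM} = P · e^{tJ} · P⁻¹, and e^{tJ} can be computed block-by-block.

M has Jordan form
J =
  [0, 0]
  [0, 5]
(up to reordering of blocks).

Per-block formulas:
  For a 1×1 block at λ = 5: exp(t · [5]) = [e^(5t)].
  For a 1×1 block at λ = 0: exp(t · [0]) = [e^(0t)].

After assembling e^{tJ} and conjugating by P, we get:

e^{tM} =
  [exp(5*t), 0]
  [1 - exp(5*t), 1]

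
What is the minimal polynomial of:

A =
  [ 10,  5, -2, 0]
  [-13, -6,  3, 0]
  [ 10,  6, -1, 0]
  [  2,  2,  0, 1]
x^3 - 3*x^2 + 3*x - 1

The characteristic polynomial is χ_A(x) = (x - 1)^4, so the eigenvalues are known. The minimal polynomial is
  m_A(x) = Π_λ (x − λ)^{k_λ}
where k_λ is the size of the *largest* Jordan block for λ (equivalently, the smallest k with (A − λI)^k v = 0 for every generalised eigenvector v of λ).

  λ = 1: largest Jordan block has size 3, contributing (x − 1)^3

So m_A(x) = (x - 1)^3 = x^3 - 3*x^2 + 3*x - 1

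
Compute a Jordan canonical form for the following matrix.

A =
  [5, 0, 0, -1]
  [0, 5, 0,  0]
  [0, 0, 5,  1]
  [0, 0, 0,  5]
J_2(5) ⊕ J_1(5) ⊕ J_1(5)

The characteristic polynomial is
  det(x·I − A) = x^4 - 20*x^3 + 150*x^2 - 500*x + 625 = (x - 5)^4

Eigenvalues and multiplicities (the geometric multiplicity of λ is n − rank(A − λI), which equals the number of Jordan blocks for λ):
  λ = 5: algebraic multiplicity = 4, geometric multiplicity = 3

Determining the block sizes for each eigenvalue:
  λ = 5: 3 blocks summing to 4 forces exactly one block of size 2 and the rest size 1 → block sizes [2, 1, 1]

Assembling the blocks gives a Jordan form
J =
  [5, 1, 0, 0]
  [0, 5, 0, 0]
  [0, 0, 5, 0]
  [0, 0, 0, 5]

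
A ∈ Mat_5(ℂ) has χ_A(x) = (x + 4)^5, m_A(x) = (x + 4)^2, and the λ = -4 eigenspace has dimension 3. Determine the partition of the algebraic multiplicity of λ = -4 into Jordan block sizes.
Block sizes for λ = -4: [2, 2, 1]

Step 1 — from the characteristic polynomial, algebraic multiplicity of λ = -4 is 5. From dim ker(A − (-4)·I) = 3, there are exactly 3 Jordan blocks for λ = -4.
Step 2 — from the minimal polynomial, the factor (x + 4)^2 tells us the largest block for λ = -4 has size 2.
Step 3 — with total size 5, 3 blocks, and largest block 2, the block sizes (in nonincreasing order) are [2, 2, 1].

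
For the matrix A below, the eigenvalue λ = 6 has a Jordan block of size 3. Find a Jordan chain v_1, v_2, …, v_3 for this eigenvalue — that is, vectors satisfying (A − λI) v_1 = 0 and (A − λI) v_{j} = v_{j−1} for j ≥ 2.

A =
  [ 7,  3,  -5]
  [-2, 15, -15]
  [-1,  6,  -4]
A Jordan chain for λ = 6 of length 3:
v_1 = (0, -5, -3)ᵀ
v_2 = (1, -2, -1)ᵀ
v_3 = (1, 0, 0)ᵀ

Let N = A − (6)·I. We want v_3 with N^3 v_3 = 0 but N^2 v_3 ≠ 0; then v_{j-1} := N · v_j for j = 3, …, 2.

Pick v_3 = (1, 0, 0)ᵀ.
Then v_2 = N · v_3 = (1, -2, -1)ᵀ.
Then v_1 = N · v_2 = (0, -5, -3)ᵀ.

Sanity check: (A − (6)·I) v_1 = (0, 0, 0)ᵀ = 0. ✓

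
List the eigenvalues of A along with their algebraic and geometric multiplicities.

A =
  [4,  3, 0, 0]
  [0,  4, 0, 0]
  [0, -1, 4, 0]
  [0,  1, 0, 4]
λ = 4: alg = 4, geom = 3

Step 1 — factor the characteristic polynomial to read off the algebraic multiplicities:
  χ_A(x) = (x - 4)^4

Step 2 — compute geometric multiplicities via the rank-nullity identity g(λ) = n − rank(A − λI):
  rank(A − (4)·I) = 1, so dim ker(A − (4)·I) = n − 1 = 3

Summary:
  λ = 4: algebraic multiplicity = 4, geometric multiplicity = 3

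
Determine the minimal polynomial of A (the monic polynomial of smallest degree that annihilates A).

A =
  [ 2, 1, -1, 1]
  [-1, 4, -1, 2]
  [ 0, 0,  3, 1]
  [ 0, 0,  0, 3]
x^2 - 6*x + 9

The characteristic polynomial is χ_A(x) = (x - 3)^4, so the eigenvalues are known. The minimal polynomial is
  m_A(x) = Π_λ (x − λ)^{k_λ}
where k_λ is the size of the *largest* Jordan block for λ (equivalently, the smallest k with (A − λI)^k v = 0 for every generalised eigenvector v of λ).

  λ = 3: largest Jordan block has size 2, contributing (x − 3)^2

So m_A(x) = (x - 3)^2 = x^2 - 6*x + 9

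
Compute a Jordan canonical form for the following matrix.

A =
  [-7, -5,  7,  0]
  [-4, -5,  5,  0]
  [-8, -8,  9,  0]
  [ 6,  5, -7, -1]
J_3(-1) ⊕ J_1(-1)

The characteristic polynomial is
  det(x·I − A) = x^4 + 4*x^3 + 6*x^2 + 4*x + 1 = (x + 1)^4

Eigenvalues and multiplicities (the geometric multiplicity of λ is n − rank(A − λI), which equals the number of Jordan blocks for λ):
  λ = -1: algebraic multiplicity = 4, geometric multiplicity = 2

Determining the block sizes for each eigenvalue:
  λ = -1: with am = 4 and gm = 2, the partition is not yet determined (e.g. several partitions of 4 into 2 parts exist). Let N = A − (-1)·I. Computing rank(N^1) = 2, rank(N^2) = 1, rank(N^3) = 0; the number of blocks of size ≥ j is rank(N^{j−1}) − rank(N^j), giving [2, 1, 1]. So we have 1 block(s) of size 3, 1 block(s) of size 1 → block sizes [3, 1]

Assembling the blocks gives a Jordan form
J =
  [-1,  1,  0,  0]
  [ 0, -1,  1,  0]
  [ 0,  0, -1,  0]
  [ 0,  0,  0, -1]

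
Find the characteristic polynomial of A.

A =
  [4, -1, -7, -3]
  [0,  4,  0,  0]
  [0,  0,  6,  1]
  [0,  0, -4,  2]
x^4 - 16*x^3 + 96*x^2 - 256*x + 256

Expanding det(x·I − A) (e.g. by cofactor expansion or by noting that A is similar to its Jordan form J, which has the same characteristic polynomial as A) gives
  χ_A(x) = x^4 - 16*x^3 + 96*x^2 - 256*x + 256
which factors as (x - 4)^4. The eigenvalues (with algebraic multiplicities) are λ = 4 with multiplicity 4.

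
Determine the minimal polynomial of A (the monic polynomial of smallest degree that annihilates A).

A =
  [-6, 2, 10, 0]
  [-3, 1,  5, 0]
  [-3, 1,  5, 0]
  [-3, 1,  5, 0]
x^2

The characteristic polynomial is χ_A(x) = x^4, so the eigenvalues are known. The minimal polynomial is
  m_A(x) = Π_λ (x − λ)^{k_λ}
where k_λ is the size of the *largest* Jordan block for λ (equivalently, the smallest k with (A − λI)^k v = 0 for every generalised eigenvector v of λ).

  λ = 0: largest Jordan block has size 2, contributing (x − 0)^2

So m_A(x) = x^2 = x^2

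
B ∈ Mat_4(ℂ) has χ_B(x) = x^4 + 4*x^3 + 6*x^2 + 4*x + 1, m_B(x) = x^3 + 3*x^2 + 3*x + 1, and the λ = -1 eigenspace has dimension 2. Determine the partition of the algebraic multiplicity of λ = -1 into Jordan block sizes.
Block sizes for λ = -1: [3, 1]

Step 1 — from the characteristic polynomial, algebraic multiplicity of λ = -1 is 4. From dim ker(B − (-1)·I) = 2, there are exactly 2 Jordan blocks for λ = -1.
Step 2 — from the minimal polynomial, the factor (x + 1)^3 tells us the largest block for λ = -1 has size 3.
Step 3 — with total size 4, 2 blocks, and largest block 3, the block sizes (in nonincreasing order) are [3, 1].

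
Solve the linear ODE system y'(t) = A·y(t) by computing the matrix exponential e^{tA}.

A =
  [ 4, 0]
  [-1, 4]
e^{tA} =
  [exp(4*t), 0]
  [-t*exp(4*t), exp(4*t)]

Strategy: write A = P · J · P⁻¹ where J is a Jordan canonical form, so e^{tA} = P · e^{tJ} · P⁻¹, and e^{tJ} can be computed block-by-block.

A has Jordan form
J =
  [4, 1]
  [0, 4]
(up to reordering of blocks).

Per-block formulas:
  For a 2×2 Jordan block J_2(4): exp(t · J_2(4)) = e^(4t)·(I + t·N), where N is the 2×2 nilpotent shift.

After assembling e^{tJ} and conjugating by P, we get:

e^{tA} =
  [exp(4*t), 0]
  [-t*exp(4*t), exp(4*t)]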